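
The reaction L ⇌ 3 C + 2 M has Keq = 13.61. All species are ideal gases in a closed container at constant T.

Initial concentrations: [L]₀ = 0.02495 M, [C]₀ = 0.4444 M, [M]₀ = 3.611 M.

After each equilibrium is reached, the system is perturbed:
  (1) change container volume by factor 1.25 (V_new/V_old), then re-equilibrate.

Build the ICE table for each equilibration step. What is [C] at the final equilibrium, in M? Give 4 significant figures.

[C]_eq = 0.3422 M

Q₀ = 45.87 vs Keq = 13.61 ⇒ Q>K, reverse
Step 1:
                   L          C          M
  I          0.02495     0.4444      3.611
  C          0.02365   -0.07095    -0.0473
  E           0.0486     0.3734      3.564
  solve Keq expr → x = -0.02365; check Q = 13.61
Then change container volume by factor 1.25 (V_new/V_old).
Step 2:
                   L          C          M
  I          0.03888     0.2988      2.851
  C         -0.01447    0.04341    0.02894
  E          0.02441     0.3422       2.88
  solve Keq expr → x = 0.01447; check Q = 13.61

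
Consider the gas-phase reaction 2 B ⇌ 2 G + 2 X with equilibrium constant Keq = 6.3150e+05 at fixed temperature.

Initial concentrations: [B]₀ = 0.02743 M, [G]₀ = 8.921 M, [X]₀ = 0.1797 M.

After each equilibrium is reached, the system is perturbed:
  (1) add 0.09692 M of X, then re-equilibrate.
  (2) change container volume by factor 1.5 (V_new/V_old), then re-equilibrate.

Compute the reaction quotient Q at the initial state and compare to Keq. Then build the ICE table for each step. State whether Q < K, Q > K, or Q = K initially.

Q₀ = 3416 vs Keq = 6.3150e+05 ⇒ Q<K, forward
Step 1:
                    B           G           X
  I           0.02743       8.921      0.1797
  C          -0.02512     0.02512     0.02512
  E          0.002306       8.946      0.2048
  solve Keq expr → x = 0.01256; check Q = 6.3150e+05
Then add 0.09692 M of X.
Step 2:
                    B           G           X
  I          0.002306       8.946      0.3017
  C          0.001079   -0.001079   -0.001079
  E          0.003384       8.945      0.3007
  solve Keq expr → x = -5.3927e-04; check Q = 6.3150e+05
Then change container volume by factor 1.5 (V_new/V_old).
Step 3:
                    B           G           X
  I          0.002256       5.963      0.2004
  C       -7.4630e-04  7.4630e-04  7.4630e-04
  E           0.00151       5.964      0.2012
  solve Keq expr → x = 3.7315e-04; check Q = 6.3150e+05

Q₀ = 3416; Q < K (proceeds forward)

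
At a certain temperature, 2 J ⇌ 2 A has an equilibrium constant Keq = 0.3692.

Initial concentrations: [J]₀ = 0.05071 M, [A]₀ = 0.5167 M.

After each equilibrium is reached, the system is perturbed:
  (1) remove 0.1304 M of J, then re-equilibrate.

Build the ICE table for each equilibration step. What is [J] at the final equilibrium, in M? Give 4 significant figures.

Q₀ = 103.8 vs Keq = 0.3692 ⇒ Q>K, reverse
Step 1:
                    J           A
  init        0.05071      0.5167
  Δ            0.3022     -0.3022
  eq            0.353      0.2145
  solve Keq expr → x = -0.1511; check Q = 0.3692
Then remove 0.1304 M of J.
Step 2:
                    J           A
  init         0.2226      0.2145
  Δ           0.04929    -0.04929
  eq           0.2718      0.1652
  solve Keq expr → x = -0.02464; check Q = 0.3692

[J]_eq = 0.2718 M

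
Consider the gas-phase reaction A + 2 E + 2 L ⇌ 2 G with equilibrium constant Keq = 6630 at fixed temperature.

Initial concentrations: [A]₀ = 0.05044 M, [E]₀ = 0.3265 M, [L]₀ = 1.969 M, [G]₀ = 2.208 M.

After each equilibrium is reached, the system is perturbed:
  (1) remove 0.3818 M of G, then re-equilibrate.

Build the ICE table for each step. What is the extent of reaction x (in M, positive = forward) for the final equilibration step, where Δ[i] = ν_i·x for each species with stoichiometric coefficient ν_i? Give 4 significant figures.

Q₀ = 233.9 vs Keq = 6630 ⇒ Q<K, forward
Step 1:
                    A           E           L           G
  Initial     0.05044      0.3265       1.969       2.208
  Change      -0.0463    -0.09259    -0.09259     0.09259
  Equil      0.004144      0.2339       1.876       2.301
  solve Keq expr → x = 0.0463; check Q = 6630
Then remove 0.3818 M of G.
Step 2:
                    A           E           L           G
  Initial    0.004144      0.2339       1.876       1.919
  Change    -0.001187   -0.002374   -0.002374    0.002374
  Equil      0.002957      0.2315       1.874       1.921
  solve Keq expr → x = 0.001187; check Q = 6630

x = 0.001187 M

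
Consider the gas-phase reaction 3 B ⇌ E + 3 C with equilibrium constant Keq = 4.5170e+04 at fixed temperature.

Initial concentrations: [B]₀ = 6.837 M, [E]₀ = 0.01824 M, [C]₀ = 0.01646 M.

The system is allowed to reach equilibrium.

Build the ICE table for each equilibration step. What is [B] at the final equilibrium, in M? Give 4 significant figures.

[B]_eq = 0.242 M

Q₀ = 2.5452e-10 vs Keq = 4.5170e+04 ⇒ Q<K, forward
Step 1:
                    B           E           C
  I             6.837     0.01824     0.01646
  C            -6.595       2.198       6.595
  E             0.242       2.217       6.611
  solve Keq expr → x = 2.198; check Q = 4.5170e+04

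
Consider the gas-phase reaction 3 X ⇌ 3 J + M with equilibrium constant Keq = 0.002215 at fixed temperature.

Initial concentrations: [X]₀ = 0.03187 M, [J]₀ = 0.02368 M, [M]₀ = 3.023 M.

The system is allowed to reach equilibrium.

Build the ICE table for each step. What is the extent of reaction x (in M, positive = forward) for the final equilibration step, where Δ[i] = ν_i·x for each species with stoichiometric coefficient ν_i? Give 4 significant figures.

Q₀ = 1.24 vs Keq = 0.002215 ⇒ Q>K, reverse
Step 1:
                  X         J         M
  Initial   0.03187   0.02368     3.023
  Change    0.01908  -0.01908 -0.006361
  Equil     0.05095  0.004597     3.017
  solve Keq expr → x = -0.006361; check Q = 0.002215

x = -0.006361 M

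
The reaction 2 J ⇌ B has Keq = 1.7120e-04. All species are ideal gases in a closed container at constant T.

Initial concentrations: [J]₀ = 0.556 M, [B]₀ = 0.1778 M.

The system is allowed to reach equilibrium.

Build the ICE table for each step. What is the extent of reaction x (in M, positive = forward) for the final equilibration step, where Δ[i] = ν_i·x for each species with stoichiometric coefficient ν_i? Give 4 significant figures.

x = -0.1777 M

Q₀ = 0.5752 vs Keq = 1.7120e-04 ⇒ Q>K, reverse
Step 1:
                  J         B
  I           0.556    0.1778
  C          0.3553   -0.1777
  E          0.9113 1.4218e-04
  solve Keq expr → x = -0.1777; check Q = 1.7120e-04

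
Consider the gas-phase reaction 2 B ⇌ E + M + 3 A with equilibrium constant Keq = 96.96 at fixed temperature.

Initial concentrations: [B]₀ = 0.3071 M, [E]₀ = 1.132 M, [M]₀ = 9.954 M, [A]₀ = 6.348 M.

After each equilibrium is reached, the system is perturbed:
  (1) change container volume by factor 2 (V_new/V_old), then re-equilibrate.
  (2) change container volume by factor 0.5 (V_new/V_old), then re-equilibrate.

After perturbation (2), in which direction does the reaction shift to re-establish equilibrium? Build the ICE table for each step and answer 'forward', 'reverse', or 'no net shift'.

Direction: reverse

Q₀ = 3.0563e+04 vs Keq = 96.96 ⇒ Q>K, reverse
Step 1:
                  B         E         M         A
  Initial    0.3071     1.132     9.954     6.348
  Change      1.423   -0.7117   -0.7117    -2.135
  Equil       1.731    0.4203     9.242     4.213
  solve Keq expr → x = -0.7117; check Q = 96.96
Then change container volume by factor 2 (V_new/V_old).
Step 2:
                  B         E         M         A
  Initial    0.8653    0.2101     4.621     2.106
  Change    -0.3112    0.1556    0.1556    0.4668
  Equil      0.5541    0.3657     4.777     2.573
  solve Keq expr → x = 0.1556; check Q = 96.96
Then change container volume by factor 0.5 (V_new/V_old).
Step 3:
                  B         E         M         A
  Initial     1.108    0.7315     9.553     5.146
  Change     0.6224   -0.3112   -0.3112   -0.9337
  Equil       1.731    0.4203     9.242     4.213
  solve Keq expr → x = -0.3112; check Q = 96.96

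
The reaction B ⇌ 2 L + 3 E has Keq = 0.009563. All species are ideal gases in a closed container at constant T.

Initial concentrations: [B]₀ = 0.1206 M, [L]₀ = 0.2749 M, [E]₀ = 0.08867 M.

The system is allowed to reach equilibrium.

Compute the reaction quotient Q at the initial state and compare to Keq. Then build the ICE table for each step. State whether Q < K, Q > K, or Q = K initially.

Q₀ = 4.3685e-04 vs Keq = 0.009563 ⇒ Q<K, forward
Step 1:
                  B         L         E
  init       0.1206    0.2749   0.08867
  Δ        -0.03423   0.06845    0.1027
  eq        0.08637    0.3434    0.1914
  solve Keq expr → x = 0.03423; check Q = 0.009563

Q₀ = 4.3685e-04; Q < K (proceeds forward)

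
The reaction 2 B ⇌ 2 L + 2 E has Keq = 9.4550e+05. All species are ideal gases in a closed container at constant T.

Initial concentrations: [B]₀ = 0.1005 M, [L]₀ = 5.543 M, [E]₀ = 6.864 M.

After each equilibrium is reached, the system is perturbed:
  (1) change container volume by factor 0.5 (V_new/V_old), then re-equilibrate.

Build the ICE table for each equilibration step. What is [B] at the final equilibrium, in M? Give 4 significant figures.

[B]_eq = 0.1576 M

Q₀ = 1.4332e+05 vs Keq = 9.4550e+05 ⇒ Q<K, forward
Step 1:
                   B          L          E
  init        0.1005      5.543      6.864
  Δ         -0.06059    0.06059    0.06059
  eq         0.03991      5.604      6.925
  solve Keq expr → x = 0.0303; check Q = 9.4550e+05
Then change container volume by factor 0.5 (V_new/V_old).
Step 2:
                   B          L          E
  init       0.07981      11.21      13.85
  Δ          0.07781   -0.07781   -0.07781
  eq          0.1576      11.13      13.77
  solve Keq expr → x = -0.03891; check Q = 9.4550e+05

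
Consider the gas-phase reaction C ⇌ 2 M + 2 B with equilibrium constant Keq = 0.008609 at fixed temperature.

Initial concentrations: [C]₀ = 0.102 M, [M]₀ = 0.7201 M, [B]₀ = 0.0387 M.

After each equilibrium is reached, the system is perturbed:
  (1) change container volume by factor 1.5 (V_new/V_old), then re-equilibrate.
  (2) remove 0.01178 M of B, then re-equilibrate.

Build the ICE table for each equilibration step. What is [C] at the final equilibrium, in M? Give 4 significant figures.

Q₀ = 0.007614 vs Keq = 0.008609 ⇒ Q<K, forward
Step 1:
                  C         M         B
  Initial     0.102    0.7201    0.0387
  Change  -0.001059  0.002117  0.002117
  Equil      0.1009    0.7222   0.04082
  solve Keq expr → x = 0.001059; check Q = 0.008609
Then change container volume by factor 1.5 (V_new/V_old).
Step 2:
                  C         M         B
  Initial   0.06729    0.4815   0.02721
  Change  -0.008859   0.01772   0.01772
  Equil     0.05843    0.4992   0.04493
  solve Keq expr → x = 0.008859; check Q = 0.008609
Then remove 0.01178 M of B.
Step 3:
                  C         M         B
  Initial   0.05843    0.4992   0.03315
  Change  -0.004598  0.009196  0.009196
  Equil     0.05384    0.5084   0.04235
  solve Keq expr → x = 0.004598; check Q = 0.008609

[C]_eq = 0.05384 M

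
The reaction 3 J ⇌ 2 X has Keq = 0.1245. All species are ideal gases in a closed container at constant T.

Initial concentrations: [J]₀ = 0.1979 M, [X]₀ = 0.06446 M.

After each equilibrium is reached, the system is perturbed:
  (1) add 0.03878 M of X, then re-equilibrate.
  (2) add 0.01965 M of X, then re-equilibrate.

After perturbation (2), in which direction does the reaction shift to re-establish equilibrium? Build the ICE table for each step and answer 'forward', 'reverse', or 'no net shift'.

Q₀ = 0.5361 vs Keq = 0.1245 ⇒ Q>K, reverse
Step 1:
                   J          X
  I           0.1979    0.06446
  C          0.03659   -0.02439
  E           0.2345    0.04007
  solve Keq expr → x = -0.0122; check Q = 0.1245
Then add 0.03878 M of X.
Step 2:
                   J          X
  I           0.2345    0.07885
  C          0.04152   -0.02768
  E            0.276    0.05117
  solve Keq expr → x = -0.01384; check Q = 0.1245
Then add 0.01965 M of X.
Step 3:
                   J          X
  I            0.276    0.07082
  C          0.02069   -0.01379
  E           0.2967    0.05702
  solve Keq expr → x = -0.006896; check Q = 0.1245

Direction: reverse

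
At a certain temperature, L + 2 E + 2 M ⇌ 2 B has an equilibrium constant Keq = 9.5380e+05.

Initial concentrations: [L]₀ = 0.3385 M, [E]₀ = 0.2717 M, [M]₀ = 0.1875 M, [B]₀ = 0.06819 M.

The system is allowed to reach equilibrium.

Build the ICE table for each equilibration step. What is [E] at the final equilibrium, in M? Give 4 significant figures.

Q₀ = 5.293 vs Keq = 9.5380e+05 ⇒ Q<K, forward
Step 1:
                   L          E          M          B
  I           0.3385     0.2717     0.1875    0.06819
  C         -0.09089    -0.1818    -0.1818     0.1818
  E           0.2476    0.08992    0.00572       0.25
  solve Keq expr → x = 0.09089; check Q = 9.5380e+05

[E]_eq = 0.08992 M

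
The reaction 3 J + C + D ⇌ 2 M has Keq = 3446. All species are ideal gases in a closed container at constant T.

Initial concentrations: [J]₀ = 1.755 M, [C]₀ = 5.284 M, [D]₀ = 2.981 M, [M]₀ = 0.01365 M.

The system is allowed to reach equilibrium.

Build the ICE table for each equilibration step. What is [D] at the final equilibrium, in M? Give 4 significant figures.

[D]_eq = 2.407 M

Q₀ = 2.1883e-06 vs Keq = 3446 ⇒ Q<K, forward
Step 1:
                   J          C          D          M
  init         1.755      5.284      2.981    0.01365
  Δ           -1.722    -0.5741    -0.5741      1.148
  eq         0.03257       4.71      2.407      1.162
  solve Keq expr → x = 0.5741; check Q = 3446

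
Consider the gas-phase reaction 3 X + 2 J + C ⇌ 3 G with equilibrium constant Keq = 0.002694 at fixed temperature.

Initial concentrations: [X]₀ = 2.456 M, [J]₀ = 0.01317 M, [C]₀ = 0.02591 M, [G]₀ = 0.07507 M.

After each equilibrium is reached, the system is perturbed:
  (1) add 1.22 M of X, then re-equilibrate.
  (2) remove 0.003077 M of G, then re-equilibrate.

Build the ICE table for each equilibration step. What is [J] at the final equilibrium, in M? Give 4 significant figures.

[J]_eq = 0.04577 M

Q₀ = 6.354 vs Keq = 0.002694 ⇒ Q>K, reverse
Step 1:
                    X           J           C           G
  Initial       2.456     0.01317     0.02591     0.07507
  Change      0.05778     0.03852     0.01926    -0.05778
  Equil         2.514     0.05169     0.04517     0.01729
  solve Keq expr → x = -0.01926; check Q = 0.002694
Then add 1.22 M of X.
Step 2:
                    X           J           C           G
  Initial       3.734     0.05169     0.04517     0.01729
  Change    -0.006499   -0.004333   -0.002166    0.006499
  Equil         3.727     0.04736       0.043     0.02379
  solve Keq expr → x = 0.002166; check Q = 0.002694
Then remove 0.003077 M of G.
Step 3:
                    X           J           C           G
  Initial       3.727     0.04736       0.043     0.02071
  Change    -0.002383   -0.001589 -7.9440e-04    0.002383
  Equil         3.725     0.04577     0.04221     0.02309
  solve Keq expr → x = 7.9440e-04; check Q = 0.002694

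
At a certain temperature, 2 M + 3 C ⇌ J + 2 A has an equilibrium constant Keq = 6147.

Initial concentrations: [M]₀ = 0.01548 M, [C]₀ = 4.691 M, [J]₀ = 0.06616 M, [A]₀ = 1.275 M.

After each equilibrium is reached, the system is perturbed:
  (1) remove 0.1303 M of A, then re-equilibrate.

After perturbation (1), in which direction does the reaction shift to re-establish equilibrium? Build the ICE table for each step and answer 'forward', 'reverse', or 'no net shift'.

Q₀ = 4.348 vs Keq = 6147 ⇒ Q<K, forward
Step 1:
                   M          C          J          A
  Initial    0.01548      4.691    0.06616      1.275
  Change    -0.01504   -0.02256   0.007519    0.01504
  Equil   4.4278e-04      4.668    0.07368       1.29
  solve Keq expr → x = 0.007519; check Q = 6147
Then remove 0.1303 M of A.
Step 2:
                   M          C          J          A
  Initial 4.4278e-04      4.668    0.07368       1.16
  Change  -4.4638e-05 -6.6957e-05 2.2319e-05 4.4638e-05
  Equil   3.9814e-04      4.668     0.0737       1.16
  solve Keq expr → x = 2.2319e-05; check Q = 6147

Direction: forward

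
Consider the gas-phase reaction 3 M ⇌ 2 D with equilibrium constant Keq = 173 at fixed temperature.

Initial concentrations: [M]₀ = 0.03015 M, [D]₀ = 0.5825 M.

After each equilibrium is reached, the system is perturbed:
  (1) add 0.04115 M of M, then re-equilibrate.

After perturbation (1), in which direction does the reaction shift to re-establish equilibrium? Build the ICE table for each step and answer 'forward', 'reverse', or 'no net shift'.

Q₀ = 1.2380e+04 vs Keq = 173 ⇒ Q>K, reverse
Step 1:
                  M         D
  init      0.03015    0.5825
  Δ         0.08661  -0.05774
  eq         0.1168    0.5248
  solve Keq expr → x = -0.02887; check Q = 173
Then add 0.04115 M of M.
Step 2:
                  M         D
  init       0.1579    0.5248
  Δ        -0.03747   0.02498
  eq         0.1204    0.5497
  solve Keq expr → x = 0.01249; check Q = 173

Direction: forward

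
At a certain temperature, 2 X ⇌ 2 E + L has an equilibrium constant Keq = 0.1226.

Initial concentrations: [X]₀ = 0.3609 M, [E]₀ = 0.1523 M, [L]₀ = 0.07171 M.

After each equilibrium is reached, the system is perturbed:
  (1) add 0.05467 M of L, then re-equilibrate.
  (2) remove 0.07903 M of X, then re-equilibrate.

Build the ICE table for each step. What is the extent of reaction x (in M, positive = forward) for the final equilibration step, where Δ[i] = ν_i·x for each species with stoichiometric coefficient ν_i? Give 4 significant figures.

Q₀ = 0.01277 vs Keq = 0.1226 ⇒ Q<K, forward
Step 1:
                  X         E         L
  Initial    0.3609    0.1523   0.07171
  Change    -0.1038    0.1038   0.05189
  Equil      0.2571    0.2561    0.1236
  solve Keq expr → x = 0.05189; check Q = 0.1226
Then add 0.05467 M of L.
Step 2:
                  X         E         L
  Initial    0.2571    0.2561    0.1783
  Change    0.01979  -0.01979 -0.009895
  Equil      0.2769    0.2363    0.1684
  solve Keq expr → x = -0.009895; check Q = 0.1226
Then remove 0.07903 M of X.
Step 3:
                  X         E         L
  Initial    0.1979    0.2363    0.1684
  Change    0.03114  -0.03114  -0.01557
  Equil       0.229    0.2051    0.1528
  solve Keq expr → x = -0.01557; check Q = 0.1226

x = -0.01557 M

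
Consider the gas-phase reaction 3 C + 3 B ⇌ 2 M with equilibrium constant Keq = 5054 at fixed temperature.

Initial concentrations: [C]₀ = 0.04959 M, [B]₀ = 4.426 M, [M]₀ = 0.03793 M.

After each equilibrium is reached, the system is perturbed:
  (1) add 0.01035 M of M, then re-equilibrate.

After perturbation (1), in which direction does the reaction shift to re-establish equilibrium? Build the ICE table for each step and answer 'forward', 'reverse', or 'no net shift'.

Q₀ = 0.1361 vs Keq = 5054 ⇒ Q<K, forward
Step 1:
                    C           B           M
  Initial     0.04959       4.426     0.03793
  Change     -0.04734    -0.04734     0.03156
  Equil      0.002249       4.379     0.06949
  solve Keq expr → x = 0.01578; check Q = 5054
Then add 0.01035 M of M.
Step 2:
                    C           B           M
  Initial    0.002249       4.379     0.07984
  Change   2.1507e-04  2.1507e-04 -1.4338e-04
  Equil      0.002464       4.379      0.0797
  solve Keq expr → x = -7.1690e-05; check Q = 5054

Direction: reverse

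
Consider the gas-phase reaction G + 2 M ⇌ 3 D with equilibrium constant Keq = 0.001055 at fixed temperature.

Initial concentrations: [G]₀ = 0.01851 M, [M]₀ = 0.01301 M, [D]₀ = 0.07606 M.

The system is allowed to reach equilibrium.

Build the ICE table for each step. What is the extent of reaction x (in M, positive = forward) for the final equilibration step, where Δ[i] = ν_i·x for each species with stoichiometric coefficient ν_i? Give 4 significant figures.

Q₀ = 140.4 vs Keq = 0.001055 ⇒ Q>K, reverse
Step 1:
                    G           M           D
  Initial     0.01851     0.01301     0.07606
  Change      0.02354     0.04709    -0.07063
  Equil       0.04205      0.0601    0.005431
  solve Keq expr → x = -0.02354; check Q = 0.001055

x = -0.02354 M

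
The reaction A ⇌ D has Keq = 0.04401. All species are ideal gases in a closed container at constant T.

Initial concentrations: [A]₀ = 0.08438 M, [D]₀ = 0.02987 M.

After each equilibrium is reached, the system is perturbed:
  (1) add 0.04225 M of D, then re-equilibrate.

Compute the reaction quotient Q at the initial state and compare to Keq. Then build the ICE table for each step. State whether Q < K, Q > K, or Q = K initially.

Q₀ = 0.354; Q > K (proceeds reverse)

Q₀ = 0.354 vs Keq = 0.04401 ⇒ Q>K, reverse
Step 1:
                  A         D
  Initial   0.08438   0.02987
  Change    0.02505  -0.02505
  Equil      0.1094  0.004816
  solve Keq expr → x = -0.02505; check Q = 0.04401
Then add 0.04225 M of D.
Step 2:
                  A         D
  Initial    0.1094   0.04707
  Change    0.04047  -0.04047
  Equil      0.1499  0.006597
  solve Keq expr → x = -0.04047; check Q = 0.04401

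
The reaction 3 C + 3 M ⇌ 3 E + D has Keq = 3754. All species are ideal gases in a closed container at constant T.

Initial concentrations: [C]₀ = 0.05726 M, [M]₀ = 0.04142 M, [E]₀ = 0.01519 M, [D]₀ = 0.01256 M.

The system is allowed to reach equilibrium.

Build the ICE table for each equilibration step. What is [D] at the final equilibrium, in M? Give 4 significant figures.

[D]_eq = 0.02005 M

Q₀ = 3.3 vs Keq = 3754 ⇒ Q<K, forward
Step 1:
                   C          M          E          D
  I          0.05726    0.04142    0.01519    0.01256
  C         -0.02248   -0.02248    0.02248   0.007494
  E          0.03478    0.01894    0.03767    0.02005
  solve Keq expr → x = 0.007494; check Q = 3754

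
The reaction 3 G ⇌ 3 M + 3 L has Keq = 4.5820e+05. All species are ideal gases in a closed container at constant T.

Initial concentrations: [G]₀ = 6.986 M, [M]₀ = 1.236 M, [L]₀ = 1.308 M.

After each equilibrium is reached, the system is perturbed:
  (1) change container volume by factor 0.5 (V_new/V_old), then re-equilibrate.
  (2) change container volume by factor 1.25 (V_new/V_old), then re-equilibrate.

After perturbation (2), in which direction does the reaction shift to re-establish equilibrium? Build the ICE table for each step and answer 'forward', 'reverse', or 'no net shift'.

Q₀ = 0.01239 vs Keq = 4.5820e+05 ⇒ Q<K, forward
Step 1:
                   G          M          L
  Initial      6.986      1.236      1.308
  Change      -6.252      6.252      6.252
  Equil       0.7342      7.488       7.56
  solve Keq expr → x = 2.084; check Q = 4.5820e+05
Then change container volume by factor 0.5 (V_new/V_old).
Step 2:
                   G          M          L
  Initial      1.468      14.98      15.12
  Change       1.067     -1.067     -1.067
  Equil        2.535      13.91      14.05
  solve Keq expr → x = -0.3556; check Q = 4.5820e+05
Then change container volume by factor 1.25 (V_new/V_old).
Step 3:
                   G          M          L
  Initial      2.028      11.13      11.24
  Change     -0.3134     0.3134     0.3134
  Equil        1.715      11.44      11.56
  solve Keq expr → x = 0.1045; check Q = 4.5820e+05

Direction: forward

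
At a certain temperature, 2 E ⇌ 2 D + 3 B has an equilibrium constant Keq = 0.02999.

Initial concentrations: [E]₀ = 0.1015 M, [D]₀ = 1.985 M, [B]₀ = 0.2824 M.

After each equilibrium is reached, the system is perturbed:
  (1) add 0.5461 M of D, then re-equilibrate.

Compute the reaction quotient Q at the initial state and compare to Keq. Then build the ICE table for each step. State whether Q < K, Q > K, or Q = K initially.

Q₀ = 8.614; Q > K (proceeds reverse)

Q₀ = 8.614 vs Keq = 0.02999 ⇒ Q>K, reverse
Step 1:
                   E          D          B
  init        0.1015      1.985     0.2824
  Δ           0.1356    -0.1356    -0.2034
  eq          0.2371      1.849    0.07899
  solve Keq expr → x = -0.0678; check Q = 0.02999
Then add 0.5461 M of D.
Step 2:
                   E          D          B
  init        0.2371      2.395    0.07899
  Δ         0.007341  -0.007341   -0.01101
  eq          0.2444      2.388    0.06798
  solve Keq expr → x = -0.00367; check Q = 0.02999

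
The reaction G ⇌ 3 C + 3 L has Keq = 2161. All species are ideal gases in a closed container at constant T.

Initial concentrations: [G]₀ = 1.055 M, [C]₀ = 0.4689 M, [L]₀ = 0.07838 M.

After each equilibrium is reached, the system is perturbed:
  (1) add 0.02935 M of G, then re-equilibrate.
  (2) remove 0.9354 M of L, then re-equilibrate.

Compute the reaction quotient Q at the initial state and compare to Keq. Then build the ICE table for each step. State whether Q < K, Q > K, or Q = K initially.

Q₀ = 4.7055e-05 vs Keq = 2161 ⇒ Q<K, forward
Step 1:
                    G           C           L
  I             1.055      0.4689     0.07838
  C           -0.8393       2.518       2.518
  E            0.2157       2.987       2.596
  solve Keq expr → x = 0.8393; check Q = 2161
Then add 0.02935 M of G.
Step 2:
                    G           C           L
  I            0.2451       2.987       2.596
  C          -0.01201     0.03603     0.03603
  E            0.2331       3.023       2.632
  solve Keq expr → x = 0.01201; check Q = 2161
Then remove 0.9354 M of L.
Step 3:
                    G           C           L
  I            0.2331       3.023       1.697
  C          -0.09895      0.2968      0.2968
  E            0.1341        3.32       1.994
  solve Keq expr → x = 0.09895; check Q = 2161

Q₀ = 4.7055e-05; Q < K (proceeds forward)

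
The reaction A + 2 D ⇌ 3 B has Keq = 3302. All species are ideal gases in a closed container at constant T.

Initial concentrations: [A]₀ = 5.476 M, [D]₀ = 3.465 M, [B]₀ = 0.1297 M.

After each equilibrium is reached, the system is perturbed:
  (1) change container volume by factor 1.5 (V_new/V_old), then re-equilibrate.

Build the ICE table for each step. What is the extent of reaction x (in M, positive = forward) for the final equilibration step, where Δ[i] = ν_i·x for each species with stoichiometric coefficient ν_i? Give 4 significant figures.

x = 0 M

Q₀ = 3.3186e-05 vs Keq = 3302 ⇒ Q<K, forward
Step 1:
                    A           D           B
  I             5.476       3.465      0.1297
  C             -1.68       -3.36        5.04
  E             3.796       0.105        5.17
  solve Keq expr → x = 1.68; check Q = 3302
Then change container volume by factor 1.5 (V_new/V_old).
Step 2:
                    A           D           B
  I             2.531     0.06999       3.446
  C                 0           0           0
  E             2.531     0.06999       3.446
  solve Keq expr → x = 0; check Q = 3302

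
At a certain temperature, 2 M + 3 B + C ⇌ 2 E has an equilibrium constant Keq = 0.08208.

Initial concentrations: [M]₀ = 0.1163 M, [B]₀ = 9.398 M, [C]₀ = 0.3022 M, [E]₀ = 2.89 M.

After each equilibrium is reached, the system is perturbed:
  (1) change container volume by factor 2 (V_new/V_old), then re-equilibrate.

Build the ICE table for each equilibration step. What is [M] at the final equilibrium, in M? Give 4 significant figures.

Q₀ = 2.462 vs Keq = 0.08208 ⇒ Q>K, reverse
Step 1:
                    M           B           C           E
  I            0.1163       9.398      0.3022        2.89
  C            0.3124      0.4687      0.1562     -0.3124
  E            0.4287       9.867      0.4584       2.578
  solve Keq expr → x = -0.1562; check Q = 0.08208
Then change container volume by factor 2 (V_new/V_old).
Step 2:
                    M           B           C           E
  I            0.2144       4.933      0.2292       1.289
  C            0.2667         0.4      0.1333     -0.2667
  E            0.4811       5.333      0.3626       1.022
  solve Keq expr → x = -0.1333; check Q = 0.08208

[M]_eq = 0.4811 M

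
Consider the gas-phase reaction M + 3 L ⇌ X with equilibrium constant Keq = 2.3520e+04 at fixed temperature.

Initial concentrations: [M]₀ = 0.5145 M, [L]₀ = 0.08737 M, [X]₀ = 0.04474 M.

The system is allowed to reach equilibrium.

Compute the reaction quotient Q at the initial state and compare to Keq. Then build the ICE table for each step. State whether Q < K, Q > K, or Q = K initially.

Q₀ = 130.4; Q < K (proceeds forward)

Q₀ = 130.4 vs Keq = 2.3520e+04 ⇒ Q<K, forward
Step 1:
                   M          L          X
  I           0.5145    0.08737    0.04474
  C         -0.02311   -0.06933    0.02311
  E           0.4914    0.01804    0.06785
  solve Keq expr → x = 0.02311; check Q = 2.3520e+04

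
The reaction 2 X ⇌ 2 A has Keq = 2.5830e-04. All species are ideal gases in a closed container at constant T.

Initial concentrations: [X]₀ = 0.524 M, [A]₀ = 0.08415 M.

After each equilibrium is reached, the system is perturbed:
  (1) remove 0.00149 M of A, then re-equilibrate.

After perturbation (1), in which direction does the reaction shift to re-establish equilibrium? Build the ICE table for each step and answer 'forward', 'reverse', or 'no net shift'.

Direction: forward

Q₀ = 0.02579 vs Keq = 2.5830e-04 ⇒ Q>K, reverse
Step 1:
                   X          A
  Initial      0.524    0.08415
  Change     0.07453   -0.07453
  Equil       0.5985   0.009619
  solve Keq expr → x = -0.03727; check Q = 2.5830e-04
Then remove 0.00149 M of A.
Step 2:
                   X          A
  Initial     0.5985   0.008129
  Change   -0.001466   0.001466
  Equil       0.5971   0.009596
  solve Keq expr → x = 7.3322e-04; check Q = 2.5830e-04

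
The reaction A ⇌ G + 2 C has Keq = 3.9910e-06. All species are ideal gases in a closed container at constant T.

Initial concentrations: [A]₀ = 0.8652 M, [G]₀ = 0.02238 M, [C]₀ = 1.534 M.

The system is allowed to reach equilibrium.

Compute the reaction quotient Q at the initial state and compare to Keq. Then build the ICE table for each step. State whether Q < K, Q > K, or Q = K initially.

Q₀ = 0.06087; Q > K (proceeds reverse)

Q₀ = 0.06087 vs Keq = 3.9910e-06 ⇒ Q>K, reverse
Step 1:
                    A           G           C
  init         0.8652     0.02238       1.534
  Δ           0.02238    -0.02238    -0.04476
  eq           0.8876  1.5972e-06       1.489
  solve Keq expr → x = -0.02238; check Q = 3.9910e-06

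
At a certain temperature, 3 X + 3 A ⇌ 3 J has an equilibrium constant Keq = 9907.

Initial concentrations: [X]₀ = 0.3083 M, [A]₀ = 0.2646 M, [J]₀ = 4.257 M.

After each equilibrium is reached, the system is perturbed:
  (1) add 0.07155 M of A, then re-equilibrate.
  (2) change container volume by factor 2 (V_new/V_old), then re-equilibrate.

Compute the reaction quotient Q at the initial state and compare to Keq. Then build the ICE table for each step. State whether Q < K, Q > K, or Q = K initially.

Q₀ = 1.4211e+05; Q > K (proceeds reverse)

Q₀ = 1.4211e+05 vs Keq = 9907 ⇒ Q>K, reverse
Step 1:
                   X          A          J
  I           0.3083     0.2646      4.257
  C           0.1513     0.1513    -0.1513
  E           0.4596     0.4159      4.106
  solve Keq expr → x = -0.05044; check Q = 9907
Then add 0.07155 M of A.
Step 2:
                   X          A          J
  I           0.4596     0.4875      4.106
  C         -0.03428   -0.03428    0.03428
  E           0.4253     0.4532       4.14
  solve Keq expr → x = 0.01143; check Q = 9907
Then change container volume by factor 2 (V_new/V_old).
Step 3:
                   X          A          J
  I           0.2127     0.2266       2.07
  C           0.0845     0.0845    -0.0845
  E           0.2972     0.3111      1.985
  solve Keq expr → x = -0.02817; check Q = 9907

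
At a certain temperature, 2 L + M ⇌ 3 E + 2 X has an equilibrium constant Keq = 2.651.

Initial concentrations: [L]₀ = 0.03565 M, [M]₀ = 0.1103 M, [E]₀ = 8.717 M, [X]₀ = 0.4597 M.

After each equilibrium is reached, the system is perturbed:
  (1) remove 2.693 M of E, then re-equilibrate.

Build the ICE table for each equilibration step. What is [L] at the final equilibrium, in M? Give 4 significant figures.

[L]_eq = 0.4612 M

Q₀ = 9.9852e+05 vs Keq = 2.651 ⇒ Q>K, reverse
Step 1:
                   L          M          E          X
  init       0.03565     0.1103      8.717     0.4597
  Δ           0.4402     0.2201    -0.6603    -0.4402
  eq          0.4759     0.3304      8.057    0.01948
  solve Keq expr → x = -0.2201; check Q = 2.651
Then remove 2.693 M of E.
Step 2:
                   L          M          E          X
  init        0.4759     0.3304      5.364    0.01948
  Δ         -0.01467  -0.007337    0.02201    0.01467
  eq          0.4612     0.3231      5.386    0.03415
  solve Keq expr → x = 0.007337; check Q = 2.651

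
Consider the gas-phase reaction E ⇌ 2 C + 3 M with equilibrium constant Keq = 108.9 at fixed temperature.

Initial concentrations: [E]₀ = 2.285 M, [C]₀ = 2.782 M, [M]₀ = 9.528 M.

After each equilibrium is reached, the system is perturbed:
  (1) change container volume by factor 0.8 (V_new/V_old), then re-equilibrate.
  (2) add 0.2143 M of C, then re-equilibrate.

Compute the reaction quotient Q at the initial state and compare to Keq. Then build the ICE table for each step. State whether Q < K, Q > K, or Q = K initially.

Q₀ = 2930; Q > K (proceeds reverse)

Q₀ = 2930 vs Keq = 108.9 ⇒ Q>K, reverse
Step 1:
                    E           C           M
  init          2.285       2.782       9.528
  Δ            0.8782      -1.756      -2.635
  eq            3.163       1.026       6.893
  solve Keq expr → x = -0.8782; check Q = 108.9
Then change container volume by factor 0.8 (V_new/V_old).
Step 2:
                    E           C           M
  init          3.954       1.282       8.617
  Δ             0.179     -0.3581     -0.5371
  eq            4.133      0.9238       8.079
  solve Keq expr → x = -0.179; check Q = 108.9
Then add 0.2143 M of C.
Step 3:
                    E           C           M
  init          4.133       1.138       8.079
  Δ           0.08084     -0.1617     -0.2425
  eq            4.214      0.9764       7.837
  solve Keq expr → x = -0.08084; check Q = 108.9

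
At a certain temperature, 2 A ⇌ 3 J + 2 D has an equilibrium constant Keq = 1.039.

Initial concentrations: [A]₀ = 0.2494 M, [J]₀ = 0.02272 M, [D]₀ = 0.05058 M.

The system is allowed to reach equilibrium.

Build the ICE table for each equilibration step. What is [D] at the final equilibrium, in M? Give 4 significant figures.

Q₀ = 4.8238e-07 vs Keq = 1.039 ⇒ Q<K, forward
Step 1:
                  A         J         D
  init       0.2494   0.02272   0.05058
  Δ         -0.2029    0.3043    0.2029
  eq        0.04651    0.3271    0.2535
  solve Keq expr → x = 0.1014; check Q = 1.039

[D]_eq = 0.2535 M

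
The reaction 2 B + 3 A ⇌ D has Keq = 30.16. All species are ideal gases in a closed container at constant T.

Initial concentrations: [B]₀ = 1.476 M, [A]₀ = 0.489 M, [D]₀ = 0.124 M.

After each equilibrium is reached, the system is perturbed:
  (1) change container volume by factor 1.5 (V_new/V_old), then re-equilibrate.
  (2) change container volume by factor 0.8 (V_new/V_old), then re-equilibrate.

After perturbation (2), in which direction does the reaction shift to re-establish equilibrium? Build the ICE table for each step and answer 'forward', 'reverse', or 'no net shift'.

Q₀ = 0.4868 vs Keq = 30.16 ⇒ Q<K, forward
Step 1:
                  B         A         D
  init        1.476     0.489     0.124
  Δ         -0.2135   -0.3203    0.1068
  eq          1.262    0.1687    0.2308
  solve Keq expr → x = 0.1068; check Q = 30.16
Then change container volume by factor 1.5 (V_new/V_old).
Step 2:
                  B         A         D
  init       0.8416    0.1125    0.1538
  Δ         0.04337   0.06506  -0.02169
  eq          0.885    0.1775    0.1322
  solve Keq expr → x = -0.02169; check Q = 30.16
Then change container volume by factor 0.8 (V_new/V_old).
Step 3:
                  B         A         D
  init        1.106    0.2219    0.1652
  Δ        -0.03233   -0.0485   0.01617
  eq          1.074    0.1734    0.1814
  solve Keq expr → x = 0.01617; check Q = 30.16

Direction: forward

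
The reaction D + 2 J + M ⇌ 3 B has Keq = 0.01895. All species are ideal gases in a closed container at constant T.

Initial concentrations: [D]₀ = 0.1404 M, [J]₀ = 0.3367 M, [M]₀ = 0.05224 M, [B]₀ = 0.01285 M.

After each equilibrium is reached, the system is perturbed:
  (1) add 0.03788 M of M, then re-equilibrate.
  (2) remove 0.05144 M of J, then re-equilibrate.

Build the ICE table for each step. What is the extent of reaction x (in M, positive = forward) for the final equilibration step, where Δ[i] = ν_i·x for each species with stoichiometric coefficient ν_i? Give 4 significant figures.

Q₀ = 0.002552 vs Keq = 0.01895 ⇒ Q<K, forward
Step 1:
                  D         J         M         B
  Initial    0.1404    0.3367   0.05224   0.01285
  Change  -0.003682 -0.007364 -0.003682   0.01105
  Equil      0.1367    0.3293   0.04856    0.0239
  solve Keq expr → x = 0.003682; check Q = 0.01895
Then add 0.03788 M of M.
Step 2:
                  D         J         M         B
  Initial    0.1367    0.3293   0.08644    0.0239
  Change  -0.001535  -0.00307 -0.001535  0.004605
  Equil      0.1352    0.3263    0.0849    0.0285
  solve Keq expr → x = 0.001535; check Q = 0.01895
Then remove 0.05144 M of J.
Step 3:
                  D         J         M         B
  Initial    0.1352    0.2748    0.0849    0.0285
  Change  9.3744e-04  0.001875 9.3744e-04 -0.002812
  Equil      0.1361    0.2767   0.08584   0.02569
  solve Keq expr → x = -9.3744e-04; check Q = 0.01895

x = -9.3744e-04 M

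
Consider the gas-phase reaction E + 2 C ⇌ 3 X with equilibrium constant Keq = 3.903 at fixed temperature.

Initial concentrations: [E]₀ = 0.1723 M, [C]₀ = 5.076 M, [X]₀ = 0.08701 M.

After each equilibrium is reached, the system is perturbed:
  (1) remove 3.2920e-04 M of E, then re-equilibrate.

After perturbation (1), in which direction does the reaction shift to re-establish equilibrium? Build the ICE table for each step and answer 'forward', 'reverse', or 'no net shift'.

Direction: reverse

Q₀ = 1.4838e-04 vs Keq = 3.903 ⇒ Q<K, forward
Step 1:
                  E         C         X
  init       0.1723     5.076   0.08701
  Δ         -0.1699   -0.3397    0.5096
  eq       0.002426     4.736    0.5966
  solve Keq expr → x = 0.1699; check Q = 3.903
Then remove 3.2920e-04 M of E.
Step 2:
                  E         C         X
  init     0.002097     4.736    0.5966
  Δ       3.1697e-04 6.3395e-04 -9.5092e-04
  eq       0.002414     4.737    0.5957
  solve Keq expr → x = -3.1697e-04; check Q = 3.903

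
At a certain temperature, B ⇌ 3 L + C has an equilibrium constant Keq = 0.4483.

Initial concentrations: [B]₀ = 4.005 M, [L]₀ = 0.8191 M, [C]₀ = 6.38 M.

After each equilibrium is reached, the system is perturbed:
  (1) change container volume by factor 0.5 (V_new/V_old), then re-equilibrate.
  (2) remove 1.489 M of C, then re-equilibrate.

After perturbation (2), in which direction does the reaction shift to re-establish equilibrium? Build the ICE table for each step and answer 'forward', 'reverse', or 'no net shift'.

Q₀ = 0.8754 vs Keq = 0.4483 ⇒ Q>K, reverse
Step 1:
                  B         L         C
  Initial     4.005    0.8191      6.38
  Change    0.05302   -0.1591  -0.05302
  Equil       4.058      0.66     6.327
  solve Keq expr → x = -0.05302; check Q = 0.4483
Then change container volume by factor 0.5 (V_new/V_old).
Step 2:
                  B         L         C
  Initial     8.116      1.32     12.65
  Change     0.2168   -0.6504   -0.2168
  Equil       8.333    0.6697     12.44
  solve Keq expr → x = -0.2168; check Q = 0.4483
Then remove 1.489 M of C.
Step 3:
                  B         L         C
  Initial     8.333    0.6697     10.95
  Change  -0.009537   0.02861  0.009537
  Equil       8.323    0.6983     10.96
  solve Keq expr → x = 0.009537; check Q = 0.4483

Direction: forward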